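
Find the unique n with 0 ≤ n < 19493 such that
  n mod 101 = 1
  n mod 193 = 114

6869

From n ≡ 1 (mod 101) write n = 1 + 101t. Substituting into n ≡ 114 (mod 193) gives 101t ≡ 113 (mod 193), and since 101⁻¹ ≡ 86 (mod 193), t ≡ 68. Hence n ≡ 1 + 101·68 = 6869 (mod 19493).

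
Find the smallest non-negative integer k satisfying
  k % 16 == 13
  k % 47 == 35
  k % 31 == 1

The moduli are pairwise coprime; N = 16·47·31 = 23312.
N/16 = 1457; 1457 ≡ 1 (mod 16), inverse 1.
N/47 = 496; 496 ≡ 26 (mod 47); 26·38 ≡ 1, so inverse 38.
N/31 = 752; 752 ≡ 8 (mod 31); 8·4 ≡ 1, so inverse 4.
k ≡ 13·1457·1 + 35·496·38 + 1·752·4 = 681629.
681629 mod 23312 = 5581.

5581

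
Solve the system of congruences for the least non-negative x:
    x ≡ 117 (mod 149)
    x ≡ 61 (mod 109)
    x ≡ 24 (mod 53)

545606

The moduli are pairwise coprime; N = 149·109·53 = 860773.
N/149 = 5777; 5777 ≡ 115 (mod 149); 115·92 ≡ 1, so inverse 92.
N/109 = 7897; 7897 ≡ 49 (mod 109); 49·89 ≡ 1, so inverse 89.
N/53 = 16241; 16241 ≡ 23 (mod 53); 23·30 ≡ 1, so inverse 30.
x ≡ 117·5777·92 + 61·7897·89 + 24·16241·30 = 116749961.
116749961 mod 860773 = 545606.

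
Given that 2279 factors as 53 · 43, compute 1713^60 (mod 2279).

Mod 53: 1713 ≡ 17; by Fermat, exponent reduces to 60 mod 52 = 8; 17^8 ≡ 49 (mod 53).
Mod 43: 1713 ≡ 36; by Fermat, exponent reduces to 60 mod 42 = 18; 36^18 ≡ 1 (mod 43).
Combine by CRT: x ≡ 49 (mod 53), x ≡ 1 (mod 43) ⇒ x ≡ 1162 (mod 2279).

1162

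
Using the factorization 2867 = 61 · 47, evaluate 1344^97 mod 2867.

848

Mod 61: 1344 ≡ 2; by Fermat, exponent reduces to 97 mod 60 = 37; 2^37 ≡ 55 (mod 61).
Mod 47: 1344 ≡ 28; by Fermat, exponent reduces to 97 mod 46 = 5; 28^5 ≡ 2 (mod 47).
Combine by CRT: x ≡ 55 (mod 61), x ≡ 2 (mod 47) ⇒ x ≡ 848 (mod 2867).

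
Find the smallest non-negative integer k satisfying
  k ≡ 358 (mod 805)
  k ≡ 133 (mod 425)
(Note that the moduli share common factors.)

4383

gcd(805, 425) = 5 and 5 | (133 − 358), so the pair is consistent; merging gives k ≡ 4383 (mod 68425), where 68425 = lcm(805, 425).
The solution is unique modulo lcm(805, 425) = 68425.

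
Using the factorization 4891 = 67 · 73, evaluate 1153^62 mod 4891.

Mod 67: 1153 ≡ 14; 14^62 ≡ 59 (mod 67).
Mod 73: 1153 ≡ 58; 58^62 ≡ 25 (mod 73).
Combine by CRT: x ≡ 59 (mod 67), x ≡ 25 (mod 73) ⇒ x ≡ 2069 (mod 4891).

2069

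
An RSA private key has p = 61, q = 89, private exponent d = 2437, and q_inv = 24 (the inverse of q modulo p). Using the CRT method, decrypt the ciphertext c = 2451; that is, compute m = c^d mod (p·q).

d_p = d mod (p−1) = 2437 mod 60 = 37; d_q = d mod (q−1) = 61.
m₁ = c^(d_p) mod p: c ≡ 11 (mod 61), and 11^37 mod 61 = 11.
m₂ = c^(d_q) mod q: c ≡ 48 (mod 89), and 48^61 mod 89 = 65.
h = q_inv·(m₁ − m₂) mod p = 24·(11 − 65) mod 61 = 46.
m = m₂ + h·q = 65 + 46·89 = 4159.

4159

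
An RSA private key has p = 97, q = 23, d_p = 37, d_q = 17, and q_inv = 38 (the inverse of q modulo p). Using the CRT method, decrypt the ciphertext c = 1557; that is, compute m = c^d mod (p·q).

m₁ = c^(d_p) mod p: c ≡ 5 (mod 97), and 5^37 mod 97 = 56.
m₂ = c^(d_q) mod q: c ≡ 16 (mod 23), and 16^17 mod 23 = 4.
h = q_inv·(m₁ − m₂) mod p = 38·(56 − 4) mod 97 = 36.
m = m₂ + h·q = 4 + 36·23 = 832.

832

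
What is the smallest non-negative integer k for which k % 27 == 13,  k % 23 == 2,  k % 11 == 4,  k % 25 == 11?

125536

The moduli are pairwise coprime; N = 27·23·11·25 = 170775.
N/27 = 6325; 6325 ≡ 7 (mod 27); 7·4 ≡ 1, so inverse 4.
N/23 = 7425; 7425 ≡ 19 (mod 23); 19·17 ≡ 1, so inverse 17.
N/11 = 15525; 15525 ≡ 4 (mod 11); 4·3 ≡ 1, so inverse 3.
N/25 = 6831; 6831 ≡ 6 (mod 25); 6·21 ≡ 1, so inverse 21.
k ≡ 13·6325·4 + 2·7425·17 + 4·15525·3 + 11·6831·21 = 2345611.
2345611 mod 170775 = 125536.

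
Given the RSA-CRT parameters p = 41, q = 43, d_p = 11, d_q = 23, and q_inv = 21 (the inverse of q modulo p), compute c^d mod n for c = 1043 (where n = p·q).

551

m₁ = c^(d_p) mod p: c ≡ 18 (mod 41), and 18^11 mod 41 = 18.
m₂ = c^(d_q) mod q: c ≡ 11 (mod 43), and 11^23 mod 43 = 35.
h = q_inv·(m₁ − m₂) mod p = 21·(18 − 35) mod 41 = 12.
m = m₂ + h·q = 35 + 12·43 = 551.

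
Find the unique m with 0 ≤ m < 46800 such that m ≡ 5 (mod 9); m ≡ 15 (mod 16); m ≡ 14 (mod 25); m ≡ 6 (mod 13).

43439

From m ≡ 5 (mod 9) write m = 5 + 9t. Substituting into m ≡ 15 (mod 16) gives 9t ≡ 10 (mod 16), and since 9⁻¹ ≡ 9 (mod 16), t ≡ 10. Hence m ≡ 5 + 9·10 = 95 (mod 144).
From m ≡ 95 (mod 144) write m = 95 + 144t. Substituting into m ≡ 14 (mod 25) gives 144t ≡ 19 (mod 25), and since 19⁻¹ ≡ 4 (mod 25), t ≡ 1. Hence m ≡ 95 + 144·1 = 239 (mod 3600).
From m ≡ 239 (mod 3600) write m = 239 + 3600t. Substituting into m ≡ 6 (mod 13) gives 3600t ≡ 1 (mod 13), and since 12⁻¹ ≡ 12 (mod 13), t ≡ 12. Hence m ≡ 239 + 3600·12 = 43439 (mod 46800).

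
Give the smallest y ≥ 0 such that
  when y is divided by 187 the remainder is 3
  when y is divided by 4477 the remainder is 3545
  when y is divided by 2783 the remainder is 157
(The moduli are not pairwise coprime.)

Combine the congruences pairwise.
gcd(187, 4477) = 11 and 11 | (3545 − 3), so the pair is consistent; merging gives y ≡ 75177 (mod 76109), where 76109 = lcm(187, 4477).
gcd(76109, 2783) = 121 and 121 | (157 − 75177), so the pair is consistent; merging gives y ≡ 303504 (mod 1750507), where 1750507 = lcm(76109, 2783).
The solution is unique modulo lcm(187, 4477, 2783) = 1750507.

303504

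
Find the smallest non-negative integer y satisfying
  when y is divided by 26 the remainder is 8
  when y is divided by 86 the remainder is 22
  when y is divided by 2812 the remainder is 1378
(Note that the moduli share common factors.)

Combine the congruences pairwise.
gcd(26, 86) = 2 and 2 | (22 − 8), so the pair is consistent; merging gives y ≡ 710 (mod 1118), where 1118 = lcm(26, 86).
gcd(1118, 2812) = 2 and 2 | (1378 − 710), so the pair is consistent; merging gives y ≡ 445674 (mod 1571908), where 1571908 = lcm(1118, 2812).
The solution is unique modulo lcm(26, 86, 2812) = 1571908.

445674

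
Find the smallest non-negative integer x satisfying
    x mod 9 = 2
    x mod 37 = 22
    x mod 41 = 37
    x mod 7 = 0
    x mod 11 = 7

855092

The moduli are pairwise coprime; N = 9·37·41·7·11 = 1051281.
N/9 = 116809; 116809 ≡ 7 (mod 9); 7·4 ≡ 1, so inverse 4.
N/37 = 28413; 28413 ≡ 34 (mod 37); 34·12 ≡ 1, so inverse 12.
N/41 = 25641; 25641 ≡ 16 (mod 41); 16·18 ≡ 1, so inverse 18.
N/7 = 150183; 150183 ≡ 5 (mod 7); 5·3 ≡ 1, so inverse 3.
N/11 = 95571; 95571 ≡ 3 (mod 11); 3·4 ≡ 1, so inverse 4.
x ≡ 2·116809·4 + 22·28413·12 + 37·25641·18 + 0·150183·3 + 7·95571·4 = 28188398.
28188398 mod 1051281 = 855092.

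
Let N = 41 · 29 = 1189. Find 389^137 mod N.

Mod 41: 389 ≡ 20; by Fermat, exponent reduces to 137 mod 40 = 17; 20^17 ≡ 33 (mod 41).
Mod 29: 389 ≡ 12; by Fermat, exponent reduces to 137 mod 28 = 25; 12^25 ≡ 12 (mod 29).
Combine by CRT: x ≡ 33 (mod 41), x ≡ 12 (mod 29) ⇒ x ≡ 853 (mod 1189).

853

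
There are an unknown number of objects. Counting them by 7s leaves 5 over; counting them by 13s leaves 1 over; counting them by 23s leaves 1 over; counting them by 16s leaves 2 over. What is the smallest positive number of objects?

The moduli are pairwise coprime; M = 7·13·23·16 = 33488.
M/7 = 4784; 4784 ≡ 3 (mod 7); 3·5 ≡ 1, so inverse 5.
M/13 = 2576; 2576 ≡ 2 (mod 13); 2·7 ≡ 1, so inverse 7.
M/23 = 1456; 1456 ≡ 7 (mod 23); 7·10 ≡ 1, so inverse 10.
M/16 = 2093; 2093 ≡ 13 (mod 16); 13·5 ≡ 1, so inverse 5.
N ≡ 5·4784·5 + 1·2576·7 + 1·1456·10 + 2·2093·5 = 173122.
173122 mod 33488 = 5682.

5682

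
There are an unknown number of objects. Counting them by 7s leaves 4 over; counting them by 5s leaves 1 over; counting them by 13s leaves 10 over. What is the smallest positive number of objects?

361

The moduli are pairwise coprime; M = 7·5·13 = 455.
M/7 = 65; 65 ≡ 2 (mod 7); 2·4 ≡ 1, so inverse 4.
M/5 = 91; 91 ≡ 1 (mod 5), inverse 1.
M/13 = 35; 35 ≡ 9 (mod 13); 9·3 ≡ 1, so inverse 3.
N ≡ 4·65·4 + 1·91·1 + 10·35·3 = 2181.
2181 mod 455 = 361.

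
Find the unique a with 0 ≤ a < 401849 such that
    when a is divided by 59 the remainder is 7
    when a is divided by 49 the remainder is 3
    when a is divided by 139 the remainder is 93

183851

The moduli are pairwise coprime; N = 59·49·139 = 401849.
N/59 = 6811; 6811 ≡ 26 (mod 59); 26·25 ≡ 1, so inverse 25.
N/49 = 8201; 8201 ≡ 18 (mod 49); 18·30 ≡ 1, so inverse 30.
N/139 = 2891; 2891 ≡ 111 (mod 139); 111·134 ≡ 1, so inverse 134.
a ≡ 7·6811·25 + 3·8201·30 + 93·2891·134 = 37957657.
37957657 mod 401849 = 183851.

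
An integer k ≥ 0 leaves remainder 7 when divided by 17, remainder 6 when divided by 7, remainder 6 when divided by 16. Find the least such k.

1350

From k ≡ 7 (mod 17) write k = 7 + 17t. Substituting into k ≡ 6 (mod 7) gives 17t ≡ 6 (mod 7), and since 3⁻¹ ≡ 5 (mod 7), t ≡ 2. Hence k ≡ 7 + 17·2 = 41 (mod 119).
From k ≡ 41 (mod 119) write k = 41 + 119t. Substituting into k ≡ 6 (mod 16) gives 119t ≡ 13 (mod 16), and since 7⁻¹ ≡ 7 (mod 16), t ≡ 11. Hence k ≡ 41 + 119·11 = 1350 (mod 1904).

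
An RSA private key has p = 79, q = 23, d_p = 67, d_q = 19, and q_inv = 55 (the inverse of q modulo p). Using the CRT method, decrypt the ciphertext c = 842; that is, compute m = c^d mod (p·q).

1045

m₁ = c^(d_p) mod p: c ≡ 52 (mod 79), and 52^67 mod 79 = 18.
m₂ = c^(d_q) mod q: c ≡ 14 (mod 23), and 14^19 mod 23 = 10.
h = q_inv·(m₁ − m₂) mod p = 55·(18 − 10) mod 79 = 45.
m = m₂ + h·q = 10 + 45·23 = 1045.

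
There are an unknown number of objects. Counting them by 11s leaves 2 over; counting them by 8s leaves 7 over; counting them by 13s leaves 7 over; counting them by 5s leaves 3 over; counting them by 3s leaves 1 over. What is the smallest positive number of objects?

5623

The moduli are pairwise coprime; M = 11·8·13·5·3 = 17160.
M/11 = 1560; 1560 ≡ 9 (mod 11); 9·5 ≡ 1, so inverse 5.
M/8 = 2145; 2145 ≡ 1 (mod 8), inverse 1.
M/13 = 1320; 1320 ≡ 7 (mod 13); 7·2 ≡ 1, so inverse 2.
M/5 = 3432; 3432 ≡ 2 (mod 5); 2·3 ≡ 1, so inverse 3.
M/3 = 5720; 5720 ≡ 2 (mod 3); 2·2 ≡ 1, so inverse 2.
N ≡ 2·1560·5 + 7·2145·1 + 7·1320·2 + 3·3432·3 + 1·5720·2 = 91423.
91423 mod 17160 = 5623.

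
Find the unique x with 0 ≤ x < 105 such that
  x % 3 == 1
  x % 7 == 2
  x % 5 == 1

The moduli are pairwise coprime; N = 3·7·5 = 105.
N/3 = 35; 35 ≡ 2 (mod 3); 2·2 ≡ 1, so inverse 2.
N/7 = 15; 15 ≡ 1 (mod 7), inverse 1.
N/5 = 21; 21 ≡ 1 (mod 5), inverse 1.
x ≡ 1·35·2 + 2·15·1 + 1·21·1 = 121.
121 mod 105 = 16.

16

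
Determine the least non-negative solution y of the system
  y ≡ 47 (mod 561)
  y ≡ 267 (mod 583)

24170

Combine the congruences pairwise.
gcd(561, 583) = 11 and 11 | (267 − 47), so the pair is consistent; merging gives y ≡ 24170 (mod 29733), where 29733 = lcm(561, 583).
The solution is unique modulo lcm(561, 583) = 29733.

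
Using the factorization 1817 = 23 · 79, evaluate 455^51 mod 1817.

926

Mod 23: 455 ≡ 18; by Fermat, exponent reduces to 51 mod 22 = 7; 18^7 ≡ 6 (mod 23).
Mod 79: 455 ≡ 60; 60^51 ≡ 57 (mod 79).
Combine by CRT: x ≡ 6 (mod 23), x ≡ 57 (mod 79) ⇒ x ≡ 926 (mod 1817).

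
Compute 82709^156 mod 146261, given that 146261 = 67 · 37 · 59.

139491

Mod 67: 82709 ≡ 31; by Fermat, exponent reduces to 156 mod 66 = 24; 31^24 ≡ 64 (mod 67).
Mod 37: 82709 ≡ 14; by Fermat, exponent reduces to 156 mod 36 = 12; 14^12 ≡ 1 (mod 37).
Mod 59: 82709 ≡ 50; by Fermat, exponent reduces to 156 mod 58 = 40; 50^40 ≡ 15 (mod 59).
Combine by CRT: x ≡ 64 (mod 67), x ≡ 1 (mod 37), x ≡ 15 (mod 59) ⇒ x ≡ 139491 (mod 146261).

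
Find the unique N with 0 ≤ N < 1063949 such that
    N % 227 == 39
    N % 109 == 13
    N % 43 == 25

343036

The moduli are pairwise coprime; M = 227·109·43 = 1063949.
M/227 = 4687; 4687 ≡ 147 (mod 227); 147·122 ≡ 1, so inverse 122.
M/109 = 9761; 9761 ≡ 60 (mod 109); 60·20 ≡ 1, so inverse 20.
M/43 = 24743; 24743 ≡ 18 (mod 43); 18·12 ≡ 1, so inverse 12.
N ≡ 39·4687·122 + 13·9761·20 + 25·24743·12 = 32261506.
32261506 mod 1063949 = 343036.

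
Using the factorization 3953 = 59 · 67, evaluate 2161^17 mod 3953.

2311

Mod 59: 2161 ≡ 37; 37^17 ≡ 10 (mod 59).
Mod 67: 2161 ≡ 17; 17^17 ≡ 33 (mod 67).
Combine by CRT: x ≡ 10 (mod 59), x ≡ 33 (mod 67) ⇒ x ≡ 2311 (mod 3953).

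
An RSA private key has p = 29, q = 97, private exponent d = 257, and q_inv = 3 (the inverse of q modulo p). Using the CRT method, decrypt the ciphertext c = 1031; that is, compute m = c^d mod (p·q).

2169

d_p = d mod (p−1) = 257 mod 28 = 5; d_q = d mod (q−1) = 65.
m₁ = c^(d_p) mod p: c ≡ 16 (mod 29), and 16^5 mod 29 = 23.
m₂ = c^(d_q) mod q: c ≡ 61 (mod 97), and 61^65 mod 97 = 35.
h = q_inv·(m₁ − m₂) mod p = 3·(23 − 35) mod 29 = 22.
m = m₂ + h·q = 35 + 22·97 = 2169.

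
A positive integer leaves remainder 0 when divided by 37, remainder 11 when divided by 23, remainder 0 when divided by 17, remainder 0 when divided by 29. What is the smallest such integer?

310097

From n ≡ 0 (mod 37) write n = 0 + 37t. Substituting into n ≡ 11 (mod 23) gives 37t ≡ 11 (mod 23), and since 14⁻¹ ≡ 5 (mod 23), t ≡ 9. Hence n ≡ 0 + 37·9 = 333 (mod 851).
From n ≡ 333 (mod 851) write n = 333 + 851t. Substituting into n ≡ 0 (mod 17) gives 851t ≡ 7 (mod 17), and since 1⁻¹ ≡ 1 (mod 17), t ≡ 7. Hence n ≡ 333 + 851·7 = 6290 (mod 14467).
From n ≡ 6290 (mod 14467) write n = 6290 + 14467t. Substituting into n ≡ 0 (mod 29) gives 14467t ≡ 3 (mod 29), and since 25⁻¹ ≡ 7 (mod 29), t ≡ 21. Hence n ≡ 6290 + 14467·21 = 310097 (mod 419543).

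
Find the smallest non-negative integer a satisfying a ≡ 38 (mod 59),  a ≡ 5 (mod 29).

1513

Combine the congruences pairwise.
From a ≡ 38 (mod 59) write a = 38 + 59t. Substituting into a ≡ 5 (mod 29) gives 59t ≡ 25 (mod 29), and since 1⁻¹ ≡ 1 (mod 29), t ≡ 25. Hence a ≡ 38 + 59·25 = 1513 (mod 1711).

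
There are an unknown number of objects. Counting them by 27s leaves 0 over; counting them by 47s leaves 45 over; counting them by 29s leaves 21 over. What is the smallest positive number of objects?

891

Combine the congruences pairwise.
From N ≡ 0 (mod 27) write N = 0 + 27t. Substituting into N ≡ 45 (mod 47) gives 27t ≡ 45 (mod 47), and since 27⁻¹ ≡ 7 (mod 47), t ≡ 33. Hence N ≡ 0 + 27·33 = 891 (mod 1269).
From N ≡ 891 (mod 1269) write N = 891 + 1269t. Substituting into N ≡ 21 (mod 29) gives 1269t ≡ 0 (mod 29), and since 22⁻¹ ≡ 4 (mod 29), t ≡ 0. Hence N ≡ 891 + 1269·0 = 891 (mod 36801).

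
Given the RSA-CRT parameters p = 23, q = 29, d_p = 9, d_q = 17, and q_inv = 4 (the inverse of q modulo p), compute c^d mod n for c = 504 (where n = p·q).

293

m₁ = c^(d_p) mod p: c ≡ 21 (mod 23), and 21^9 mod 23 = 17.
m₂ = c^(d_q) mod q: c ≡ 11 (mod 29), and 11^17 mod 29 = 3.
h = q_inv·(m₁ − m₂) mod p = 4·(17 − 3) mod 23 = 10.
m = m₂ + h·q = 3 + 10·29 = 293.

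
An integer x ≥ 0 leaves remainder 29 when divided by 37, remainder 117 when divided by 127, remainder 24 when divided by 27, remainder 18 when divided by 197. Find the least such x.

The moduli are pairwise coprime; N = 37·127·27·197 = 24993981.
N/37 = 675513; 675513 ≡ 4 (mod 37); 4·28 ≡ 1, so inverse 28.
N/127 = 196803; 196803 ≡ 80 (mod 127); 80·27 ≡ 1, so inverse 27.
N/27 = 925703; 925703 ≡ 8 (mod 27); 8·17 ≡ 1, so inverse 17.
N/197 = 126873; 126873 ≡ 5 (mod 197); 5·79 ≡ 1, so inverse 79.
x ≡ 29·675513·28 + 117·196803·27 + 24·925703·17 + 18·126873·79 = 1728317463.
1728317463 mod 24993981 = 3732774.

3732774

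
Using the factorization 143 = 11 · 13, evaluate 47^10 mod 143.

Mod 11: 47 ≡ 3; since 10 | 10, by Fermat 3^10 ≡ 1 (mod 11).
Mod 13: 47 ≡ 8; 8^10 ≡ 12 (mod 13).
Combine by CRT: x ≡ 1 (mod 11), x ≡ 12 (mod 13) ⇒ x ≡ 12 (mod 143).

12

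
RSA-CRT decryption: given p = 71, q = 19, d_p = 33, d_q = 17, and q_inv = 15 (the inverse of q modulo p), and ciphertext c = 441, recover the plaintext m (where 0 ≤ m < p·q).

m₁ = c^(d_p) mod p: c ≡ 15 (mod 71), and 15^33 mod 71 = 6.
m₂ = c^(d_q) mod q: c ≡ 4 (mod 19), and 4^17 mod 19 = 5.
h = q_inv·(m₁ − m₂) mod p = 15·(6 − 5) mod 71 = 15.
m = m₂ + h·q = 5 + 15·19 = 290.

290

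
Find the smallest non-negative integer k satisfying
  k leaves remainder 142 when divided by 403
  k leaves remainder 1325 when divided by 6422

193985

gcd(403, 6422) = 13 and 13 | (1325 − 142), so the pair is consistent; merging gives k ≡ 193985 (mod 199082), where 199082 = lcm(403, 6422).
The solution is unique modulo lcm(403, 6422) = 199082.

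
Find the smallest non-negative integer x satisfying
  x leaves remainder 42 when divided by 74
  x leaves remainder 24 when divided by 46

gcd(74, 46) = 2 and 2 | (24 − 42), so the pair is consistent; merging gives x ≡ 116 (mod 1702), where 1702 = lcm(74, 46).
The solution is unique modulo lcm(74, 46) = 1702.

116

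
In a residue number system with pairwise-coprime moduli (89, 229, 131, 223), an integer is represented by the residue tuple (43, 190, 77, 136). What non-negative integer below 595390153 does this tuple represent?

From x ≡ 43 (mod 89) write x = 43 + 89t. Substituting into x ≡ 190 (mod 229) gives 89t ≡ 147 (mod 229), and since 89⁻¹ ≡ 211 (mod 229), t ≡ 102. Hence x ≡ 43 + 89·102 = 9121 (mod 20381).
From x ≡ 9121 (mod 20381) write x = 9121 + 20381t. Substituting into x ≡ 77 (mod 131) gives 20381t ≡ 126 (mod 131), and since 76⁻¹ ≡ 50 (mod 131), t ≡ 12. Hence x ≡ 9121 + 20381·12 = 253693 (mod 2669911).
From x ≡ 253693 (mod 2669911) write x = 253693 + 2669911t. Substituting into x ≡ 136 (mod 223) gives 2669911t ≡ 217 (mod 223), and since 155⁻¹ ≡ 141 (mod 223), t ≡ 46. Hence x ≡ 253693 + 2669911·46 = 123069599 (mod 595390153).

123069599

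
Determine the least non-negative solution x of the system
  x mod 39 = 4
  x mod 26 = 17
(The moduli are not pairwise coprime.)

43

gcd(39, 26) = 13 and 13 | (17 − 4), so the pair is consistent; merging gives x ≡ 43 (mod 78), where 78 = lcm(39, 26).
The solution is unique modulo lcm(39, 26) = 78.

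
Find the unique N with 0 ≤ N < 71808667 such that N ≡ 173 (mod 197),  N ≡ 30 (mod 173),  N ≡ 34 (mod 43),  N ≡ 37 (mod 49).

52408477

The moduli are pairwise coprime; M = 197·173·43·49 = 71808667.
M/197 = 364511; 364511 ≡ 61 (mod 197); 61·42 ≡ 1, so inverse 42.
M/173 = 415079; 415079 ≡ 52 (mod 173); 52·10 ≡ 1, so inverse 10.
M/43 = 1669969; 1669969 ≡ 21 (mod 43); 21·41 ≡ 1, so inverse 41.
M/49 = 1465483; 1465483 ≡ 40 (mod 49); 40·38 ≡ 1, so inverse 38.
N ≡ 173·364511·42 + 30·415079·10 + 34·1669969·41 + 37·1465483·38 = 7161466510.
7161466510 mod 71808667 = 52408477.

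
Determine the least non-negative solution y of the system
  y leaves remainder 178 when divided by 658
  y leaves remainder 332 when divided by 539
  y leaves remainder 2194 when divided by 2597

2251196

gcd(658, 539) = 7 and 7 | (332 − 178), so the pair is consistent; merging gives y ≡ 21892 (mod 50666), where 50666 = lcm(658, 539).
gcd(50666, 2597) = 49 and 49 | (2194 − 21892), so the pair is consistent; merging gives y ≡ 2251196 (mod 2685298), where 2685298 = lcm(50666, 2597).
The solution is unique modulo lcm(658, 539, 2597) = 2685298.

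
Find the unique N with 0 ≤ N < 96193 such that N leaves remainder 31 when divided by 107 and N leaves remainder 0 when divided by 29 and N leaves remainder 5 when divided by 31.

The moduli are pairwise coprime; M = 107·29·31 = 96193.
M/107 = 899; 899 ≡ 43 (mod 107); 43·5 ≡ 1, so inverse 5.
M/29 = 3317; 3317 ≡ 11 (mod 29); 11·8 ≡ 1, so inverse 8.
M/31 = 3103; 3103 ≡ 3 (mod 31); 3·21 ≡ 1, so inverse 21.
N ≡ 31·899·5 + 0·3317·8 + 5·3103·21 = 465160.
465160 mod 96193 = 80388.

80388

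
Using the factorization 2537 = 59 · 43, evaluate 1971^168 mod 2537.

1119

Mod 59: 1971 ≡ 24; by Fermat, exponent reduces to 168 mod 58 = 52; 24^52 ≡ 57 (mod 59).
Mod 43: 1971 ≡ 36; since 42 | 168, by Fermat 36^168 ≡ 1 (mod 43).
Combine by CRT: x ≡ 57 (mod 59), x ≡ 1 (mod 43) ⇒ x ≡ 1119 (mod 2537).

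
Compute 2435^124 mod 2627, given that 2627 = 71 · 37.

Mod 71: 2435 ≡ 21; by Fermat, exponent reduces to 124 mod 70 = 54; 21^54 ≡ 18 (mod 71).
Mod 37: 2435 ≡ 30; by Fermat, exponent reduces to 124 mod 36 = 16; 30^16 ≡ 34 (mod 37).
Combine by CRT: x ≡ 18 (mod 71), x ≡ 34 (mod 37) ⇒ x ≡ 515 (mod 2627).

515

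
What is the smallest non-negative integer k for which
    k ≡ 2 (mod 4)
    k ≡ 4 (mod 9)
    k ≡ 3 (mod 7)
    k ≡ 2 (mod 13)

Combine the congruences pairwise.
From k ≡ 2 (mod 4) write k = 2 + 4t. Substituting into k ≡ 4 (mod 9) gives 4t ≡ 2 (mod 9), and since 4⁻¹ ≡ 7 (mod 9), t ≡ 5. Hence k ≡ 2 + 4·5 = 22 (mod 36).
From k ≡ 22 (mod 36) write k = 22 + 36t. Substituting into k ≡ 3 (mod 7) gives 36t ≡ 2 (mod 7), and since 1⁻¹ ≡ 1 (mod 7), t ≡ 2. Hence k ≡ 22 + 36·2 = 94 (mod 252).
From k ≡ 94 (mod 252) write k = 94 + 252t. Substituting into k ≡ 2 (mod 13) gives 252t ≡ 12 (mod 13), and since 5⁻¹ ≡ 8 (mod 13), t ≡ 5. Hence k ≡ 94 + 252·5 = 1354 (mod 3276).

1354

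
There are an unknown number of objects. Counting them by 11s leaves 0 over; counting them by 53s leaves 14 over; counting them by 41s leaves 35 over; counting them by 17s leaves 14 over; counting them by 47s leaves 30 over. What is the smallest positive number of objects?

The moduli are pairwise coprime; M = 11·53·41·17·47 = 19098497.
M/11 = 1736227; 1736227 ≡ 9 (mod 11); 9·5 ≡ 1, so inverse 5.
M/53 = 360349; 360349 ≡ 2 (mod 53); 2·27 ≡ 1, so inverse 27.
M/41 = 465817; 465817 ≡ 16 (mod 41); 16·18 ≡ 1, so inverse 18.
M/17 = 1123441; 1123441 ≡ 13 (mod 17); 13·4 ≡ 1, so inverse 4.
M/47 = 406351; 406351 ≡ 36 (mod 47); 36·17 ≡ 1, so inverse 17.
N ≡ 0·1736227·5 + 14·360349·27 + 35·465817·18 + 14·1123441·4 + 30·406351·17 = 699828338.
699828338 mod 19098497 = 12282446.

12282446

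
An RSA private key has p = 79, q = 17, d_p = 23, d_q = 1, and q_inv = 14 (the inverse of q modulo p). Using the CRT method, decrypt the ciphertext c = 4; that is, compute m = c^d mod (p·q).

m₁ = c^(d_p) mod p: c ≡ 4 (mod 79), and 4^23 mod 79 = 49.
m₂ = c^(d_q) mod q: c ≡ 4 (mod 17), and 4^1 mod 17 = 4.
h = q_inv·(m₁ − m₂) mod p = 14·(49 − 4) mod 79 = 77.
m = m₂ + h·q = 4 + 77·17 = 1313.

1313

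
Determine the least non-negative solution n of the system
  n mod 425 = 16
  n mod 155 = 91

gcd(425, 155) = 5 and 5 | (91 − 16), so the pair is consistent; merging gives n ≡ 866 (mod 13175), where 13175 = lcm(425, 155).
The solution is unique modulo lcm(425, 155) = 13175.

866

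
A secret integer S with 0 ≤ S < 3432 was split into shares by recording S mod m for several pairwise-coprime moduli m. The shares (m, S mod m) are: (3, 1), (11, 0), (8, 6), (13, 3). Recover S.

From S ≡ 1 (mod 3) write S = 1 + 3t. Substituting into S ≡ 0 (mod 11) gives 3t ≡ 10 (mod 11), and since 3⁻¹ ≡ 4 (mod 11), t ≡ 7. Hence S ≡ 1 + 3·7 = 22 (mod 33).
From S ≡ 22 (mod 33) write S = 22 + 33t. Substituting into S ≡ 6 (mod 8) gives 33t ≡ 0 (mod 8), and since 1⁻¹ ≡ 1 (mod 8), t ≡ 0. Hence S ≡ 22 + 33·0 = 22 (mod 264).
From S ≡ 22 (mod 264) write S = 22 + 264t. Substituting into S ≡ 3 (mod 13) gives 264t ≡ 7 (mod 13), and since 4⁻¹ ≡ 10 (mod 13), t ≡ 5. Hence S ≡ 22 + 264·5 = 1342 (mod 3432).

1342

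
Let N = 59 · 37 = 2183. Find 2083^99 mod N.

Mod 59: 2083 ≡ 18; by Fermat, exponent reduces to 99 mod 58 = 41; 18^41 ≡ 47 (mod 59).
Mod 37: 2083 ≡ 11; by Fermat, exponent reduces to 99 mod 36 = 27; 11^27 ≡ 36 (mod 37).
Combine by CRT: x ≡ 47 (mod 59), x ≡ 36 (mod 37) ⇒ x ≡ 1109 (mod 2183).

1109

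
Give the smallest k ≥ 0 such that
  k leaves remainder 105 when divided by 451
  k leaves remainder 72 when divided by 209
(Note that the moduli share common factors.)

8223

gcd(451, 209) = 11 and 11 | (72 − 105), so the pair is consistent; merging gives k ≡ 8223 (mod 8569), where 8569 = lcm(451, 209).
The solution is unique modulo lcm(451, 209) = 8569.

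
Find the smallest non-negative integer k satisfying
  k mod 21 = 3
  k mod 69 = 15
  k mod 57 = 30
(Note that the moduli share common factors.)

5673

Combine the congruences pairwise.
gcd(21, 69) = 3 and 3 | (15 − 3), so the pair is consistent; merging gives k ≡ 360 (mod 483), where 483 = lcm(21, 69).
gcd(483, 57) = 3 and 3 | (30 − 360), so the pair is consistent; merging gives k ≡ 5673 (mod 9177), where 9177 = lcm(483, 57).
The solution is unique modulo lcm(21, 69, 57) = 9177.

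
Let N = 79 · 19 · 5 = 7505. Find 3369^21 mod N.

Mod 79: 3369 ≡ 51; 51^21 ≡ 22 (mod 79).
Mod 19: 3369 ≡ 6; by Fermat, exponent reduces to 21 mod 18 = 3; 6^3 ≡ 7 (mod 19).
Mod 5: 3369 ≡ 4; by Fermat, exponent reduces to 21 mod 4 = 1; 4^1 ≡ 4 (mod 5).
Combine by CRT: x ≡ 22 (mod 79), x ≡ 7 (mod 19), x ≡ 4 (mod 5) ⇒ x ≡ 2629 (mod 7505).

2629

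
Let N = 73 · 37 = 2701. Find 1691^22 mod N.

Mod 73: 1691 ≡ 12; 12^22 ≡ 69 (mod 73).
Mod 37: 1691 ≡ 26; 26^22 ≡ 26 (mod 37).
Combine by CRT: x ≡ 69 (mod 73), x ≡ 26 (mod 37) ⇒ x ≡ 507 (mod 2701).

507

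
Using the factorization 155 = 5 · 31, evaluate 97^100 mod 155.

Mod 5: 97 ≡ 2; since 4 | 100, by Fermat 2^100 ≡ 1 (mod 5).
Mod 31: 97 ≡ 4; by Fermat, exponent reduces to 100 mod 30 = 10; 4^10 ≡ 1 (mod 31).
Combine by CRT: x ≡ 1 (mod 5), x ≡ 1 (mod 31) ⇒ x ≡ 1 (mod 155).

1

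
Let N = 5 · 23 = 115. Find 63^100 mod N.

Mod 5: 63 ≡ 3; since 4 | 100, by Fermat 3^100 ≡ 1 (mod 5).
Mod 23: 63 ≡ 17; by Fermat, exponent reduces to 100 mod 22 = 12; 17^12 ≡ 6 (mod 23).
Combine by CRT: x ≡ 1 (mod 5), x ≡ 6 (mod 23) ⇒ x ≡ 6 (mod 115).

6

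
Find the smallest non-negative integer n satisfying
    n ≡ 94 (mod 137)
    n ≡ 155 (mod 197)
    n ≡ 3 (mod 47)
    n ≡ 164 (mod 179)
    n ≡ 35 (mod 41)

4331407438

The moduli are pairwise coprime; M = 137·197·47·179·41 = 9309396737.
M/137 = 67951801; 67951801 ≡ 75 (mod 137); 75·95 ≡ 1, so inverse 95.
M/197 = 47255821; 47255821 ≡ 52 (mod 197); 52·72 ≡ 1, so inverse 72.
M/47 = 198072271; 198072271 ≡ 30 (mod 47); 30·11 ≡ 1, so inverse 11.
M/179 = 52007803; 52007803 ≡ 69 (mod 179); 69·96 ≡ 1, so inverse 96.
M/41 = 227058457; 227058457 ≡ 6 (mod 41); 6·7 ≡ 1, so inverse 7.
n ≡ 94·67951801·95 + 155·47255821·72 + 3·198072271·11 + 164·52007803·96 + 35·227058457·7 = 2015161102630.
2015161102630 mod 9309396737 = 4331407438.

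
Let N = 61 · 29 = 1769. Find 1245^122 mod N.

Mod 61: 1245 ≡ 25; by Fermat, exponent reduces to 122 mod 60 = 2; 25^2 ≡ 15 (mod 61).
Mod 29: 1245 ≡ 27; by Fermat, exponent reduces to 122 mod 28 = 10; 27^10 ≡ 9 (mod 29).
Combine by CRT: x ≡ 15 (mod 61), x ≡ 9 (mod 29) ⇒ x ≡ 1662 (mod 1769).

1662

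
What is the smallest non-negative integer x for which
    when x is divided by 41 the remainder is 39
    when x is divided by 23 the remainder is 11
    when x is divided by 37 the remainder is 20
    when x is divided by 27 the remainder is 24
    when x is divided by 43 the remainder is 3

21082731

The moduli are pairwise coprime; N = 41·23·37·27·43 = 40508451.
N/41 = 988011; 988011 ≡ 34 (mod 41); 34·35 ≡ 1, so inverse 35.
N/23 = 1761237; 1761237 ≡ 12 (mod 23); 12·2 ≡ 1, so inverse 2.
N/37 = 1094823; 1094823 ≡ 30 (mod 37); 30·21 ≡ 1, so inverse 21.
N/27 = 1500313; 1500313 ≡ 4 (mod 27); 4·7 ≡ 1, so inverse 7.
N/43 = 942057; 942057 ≡ 13 (mod 43); 13·10 ≡ 1, so inverse 10.
x ≡ 39·988011·35 + 11·1761237·2 + 20·1094823·21 + 24·1500313·7 + 3·942057·10 = 2127522183.
2127522183 mod 40508451 = 21082731.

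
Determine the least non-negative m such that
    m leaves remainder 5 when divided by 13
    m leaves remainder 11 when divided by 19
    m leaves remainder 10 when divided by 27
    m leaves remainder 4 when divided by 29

177832

From m ≡ 5 (mod 13) write m = 5 + 13t. Substituting into m ≡ 11 (mod 19) gives 13t ≡ 6 (mod 19), and since 13⁻¹ ≡ 3 (mod 19), t ≡ 18. Hence m ≡ 5 + 13·18 = 239 (mod 247).
From m ≡ 239 (mod 247) write m = 239 + 247t. Substituting into m ≡ 10 (mod 27) gives 247t ≡ 14 (mod 27), and since 4⁻¹ ≡ 7 (mod 27), t ≡ 17. Hence m ≡ 239 + 247·17 = 4438 (mod 6669).
From m ≡ 4438 (mod 6669) write m = 4438 + 6669t. Substituting into m ≡ 4 (mod 29) gives 6669t ≡ 3 (mod 29), and since 28⁻¹ ≡ 28 (mod 29), t ≡ 26. Hence m ≡ 4438 + 6669·26 = 177832 (mod 193401).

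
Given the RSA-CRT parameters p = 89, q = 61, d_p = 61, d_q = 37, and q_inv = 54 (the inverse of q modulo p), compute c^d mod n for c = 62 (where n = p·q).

2441

m₁ = c^(d_p) mod p: c ≡ 62 (mod 89), and 62^61 mod 89 = 38.
m₂ = c^(d_q) mod q: c ≡ 1 (mod 61), and 1^37 mod 61 = 1.
h = q_inv·(m₁ − m₂) mod p = 54·(38 − 1) mod 89 = 40.
m = m₂ + h·q = 1 + 40·61 = 2441.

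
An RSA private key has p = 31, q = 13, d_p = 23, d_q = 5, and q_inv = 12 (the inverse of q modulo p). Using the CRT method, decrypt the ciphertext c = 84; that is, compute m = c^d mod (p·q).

m₁ = c^(d_p) mod p: c ≡ 22 (mod 31), and 22^23 mod 31 = 3.
m₂ = c^(d_q) mod q: c ≡ 6 (mod 13), and 6^5 mod 13 = 2.
h = q_inv·(m₁ − m₂) mod p = 12·(3 − 2) mod 31 = 12.
m = m₂ + h·q = 2 + 12·13 = 158.

158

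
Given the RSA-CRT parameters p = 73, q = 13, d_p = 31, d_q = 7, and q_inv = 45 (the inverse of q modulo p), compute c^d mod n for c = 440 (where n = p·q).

600

m₁ = c^(d_p) mod p: c ≡ 2 (mod 73), and 2^31 mod 73 = 16.
m₂ = c^(d_q) mod q: c ≡ 11 (mod 13), and 11^7 mod 13 = 2.
h = q_inv·(m₁ − m₂) mod p = 45·(16 − 2) mod 73 = 46.
m = m₂ + h·q = 2 + 46·13 = 600.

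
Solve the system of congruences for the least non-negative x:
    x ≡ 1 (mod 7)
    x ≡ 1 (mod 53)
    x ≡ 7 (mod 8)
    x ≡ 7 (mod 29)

The moduli are pairwise coprime; N = 7·53·8·29 = 86072.
N/7 = 12296; 12296 ≡ 4 (mod 7); 4·2 ≡ 1, so inverse 2.
N/53 = 1624; 1624 ≡ 34 (mod 53); 34·39 ≡ 1, so inverse 39.
N/8 = 10759; 10759 ≡ 7 (mod 8); 7·7 ≡ 1, so inverse 7.
N/29 = 2968; 2968 ≡ 10 (mod 29); 10·3 ≡ 1, so inverse 3.
x ≡ 1·12296·2 + 1·1624·39 + 7·10759·7 + 7·2968·3 = 677447.
677447 mod 86072 = 74943.

74943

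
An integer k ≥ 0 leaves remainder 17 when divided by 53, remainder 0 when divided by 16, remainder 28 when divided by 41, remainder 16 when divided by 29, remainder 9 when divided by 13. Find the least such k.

11215824

The moduli are pairwise coprime; N = 53·16·41·29·13 = 13107536.
N/53 = 247312; 247312 ≡ 14 (mod 53); 14·19 ≡ 1, so inverse 19.
N/16 = 819221; 819221 ≡ 5 (mod 16); 5·13 ≡ 1, so inverse 13.
N/41 = 319696; 319696 ≡ 19 (mod 41); 19·13 ≡ 1, so inverse 13.
N/29 = 451984; 451984 ≡ 19 (mod 29); 19·26 ≡ 1, so inverse 26.
N/13 = 1008272; 1008272 ≡ 5 (mod 13); 5·8 ≡ 1, so inverse 8.
k ≡ 17·247312·19 + 0·819221·13 + 28·319696·13 + 16·451984·26 + 9·1008272·8 = 456872048.
456872048 mod 13107536 = 11215824.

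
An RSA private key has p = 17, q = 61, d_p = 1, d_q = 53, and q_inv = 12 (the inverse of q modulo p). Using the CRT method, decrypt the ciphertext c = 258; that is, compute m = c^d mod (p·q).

m₁ = c^(d_p) mod p: c ≡ 3 (mod 17), and 3^1 mod 17 = 3.
m₂ = c^(d_q) mod q: c ≡ 14 (mod 61), and 14^53 mod 61 = 48.
h = q_inv·(m₁ − m₂) mod p = 12·(3 − 48) mod 17 = 4.
m = m₂ + h·q = 48 + 4·61 = 292.

292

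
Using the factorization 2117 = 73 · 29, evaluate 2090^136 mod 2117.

658

Mod 73: 2090 ≡ 46; by Fermat, exponent reduces to 136 mod 72 = 64; 46^64 ≡ 1 (mod 73).
Mod 29: 2090 ≡ 2; by Fermat, exponent reduces to 136 mod 28 = 24; 2^24 ≡ 20 (mod 29).
Combine by CRT: x ≡ 1 (mod 73), x ≡ 20 (mod 29) ⇒ x ≡ 658 (mod 2117).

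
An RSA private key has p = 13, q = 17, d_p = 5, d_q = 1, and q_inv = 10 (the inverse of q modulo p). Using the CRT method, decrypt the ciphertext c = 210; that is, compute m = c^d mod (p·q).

m₁ = c^(d_p) mod p: c ≡ 2 (mod 13), and 2^5 mod 13 = 6.
m₂ = c^(d_q) mod q: c ≡ 6 (mod 17), and 6^1 mod 17 = 6.
h = q_inv·(m₁ − m₂) mod p = 10·(6 − 6) mod 13 = 0.
m = m₂ + h·q = 6 + 0·17 = 6.

6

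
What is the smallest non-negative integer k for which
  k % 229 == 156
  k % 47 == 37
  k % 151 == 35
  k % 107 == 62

From k ≡ 156 (mod 229) write k = 156 + 229t. Substituting into k ≡ 37 (mod 47) gives 229t ≡ 22 (mod 47), and since 41⁻¹ ≡ 39 (mod 47), t ≡ 12. Hence k ≡ 156 + 229·12 = 2904 (mod 10763).
From k ≡ 2904 (mod 10763) write k = 2904 + 10763t. Substituting into k ≡ 35 (mod 151) gives 10763t ≡ 0 (mod 151), and since 42⁻¹ ≡ 18 (mod 151), t ≡ 0. Hence k ≡ 2904 + 10763·0 = 2904 (mod 1625213).
From k ≡ 2904 (mod 1625213) write k = 2904 + 1625213t. Substituting into k ≡ 62 (mod 107) gives 1625213t ≡ 47 (mod 107), and since 97⁻¹ ≡ 32 (mod 107), t ≡ 6. Hence k ≡ 2904 + 1625213·6 = 9754182 (mod 173897791).

9754182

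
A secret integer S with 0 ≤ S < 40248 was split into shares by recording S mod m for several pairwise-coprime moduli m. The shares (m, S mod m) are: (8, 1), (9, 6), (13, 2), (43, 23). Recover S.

The moduli are pairwise coprime; N = 8·9·13·43 = 40248.
N/8 = 5031; 5031 ≡ 7 (mod 8); 7·7 ≡ 1, so inverse 7.
N/9 = 4472; 4472 ≡ 8 (mod 9); 8·8 ≡ 1, so inverse 8.
N/13 = 3096; 3096 ≡ 2 (mod 13); 2·7 ≡ 1, so inverse 7.
N/43 = 936; 936 ≡ 33 (mod 43); 33·30 ≡ 1, so inverse 30.
S ≡ 1·5031·7 + 6·4472·8 + 2·3096·7 + 23·936·30 = 939057.
939057 mod 40248 = 13353.

13353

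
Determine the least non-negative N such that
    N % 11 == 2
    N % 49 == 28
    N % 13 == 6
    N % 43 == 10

Combine the congruences pairwise.
From N ≡ 2 (mod 11) write N = 2 + 11t. Substituting into N ≡ 28 (mod 49) gives 11t ≡ 26 (mod 49), and since 11⁻¹ ≡ 9 (mod 49), t ≡ 38. Hence N ≡ 2 + 11·38 = 420 (mod 539).
From N ≡ 420 (mod 539) write N = 420 + 539t. Substituting into N ≡ 6 (mod 13) gives 539t ≡ 2 (mod 13), and since 6⁻¹ ≡ 11 (mod 13), t ≡ 9. Hence N ≡ 420 + 539·9 = 5271 (mod 7007).
From N ≡ 5271 (mod 7007) write N = 5271 + 7007t. Substituting into N ≡ 10 (mod 43) gives 7007t ≡ 28 (mod 43), and since 41⁻¹ ≡ 21 (mod 43), t ≡ 29. Hence N ≡ 5271 + 7007·29 = 208474 (mod 301301).

208474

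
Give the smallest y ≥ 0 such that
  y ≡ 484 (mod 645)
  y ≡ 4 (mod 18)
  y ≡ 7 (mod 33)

22414

gcd(645, 18) = 3 and 3 | (4 − 484), so the pair is consistent; merging gives y ≡ 3064 (mod 3870), where 3870 = lcm(645, 18).
gcd(3870, 33) = 3 and 3 | (7 − 3064), so the pair is consistent; merging gives y ≡ 22414 (mod 42570), where 42570 = lcm(3870, 33).
The solution is unique modulo lcm(645, 18, 33) = 42570.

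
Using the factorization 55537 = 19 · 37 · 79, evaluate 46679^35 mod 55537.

Mod 19: 46679 ≡ 15; by Fermat, exponent reduces to 35 mod 18 = 17; 15^17 ≡ 14 (mod 19).
Mod 37: 46679 ≡ 22; 22^35 ≡ 32 (mod 37).
Mod 79: 46679 ≡ 69; 69^35 ≡ 12 (mod 79).
Combine by CRT: x ≡ 14 (mod 19), x ≡ 32 (mod 37), x ≡ 12 (mod 79) ⇒ x ≡ 47096 (mod 55537).

47096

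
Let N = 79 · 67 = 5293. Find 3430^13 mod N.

1263

Mod 79: 3430 ≡ 33; 33^13 ≡ 78 (mod 79).
Mod 67: 3430 ≡ 13; 13^13 ≡ 57 (mod 67).
Combine by CRT: x ≡ 78 (mod 79), x ≡ 57 (mod 67) ⇒ x ≡ 1263 (mod 5293).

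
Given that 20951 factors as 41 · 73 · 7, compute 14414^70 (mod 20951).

Mod 41: 14414 ≡ 23; by Fermat, exponent reduces to 70 mod 40 = 30; 23^30 ≡ 1 (mod 41).
Mod 73: 14414 ≡ 33; 33^70 ≡ 12 (mod 73).
Mod 7: 14414 ≡ 1; by Fermat, exponent reduces to 70 mod 6 = 4; 1^4 ≡ 1 (mod 7).
Combine by CRT: x ≡ 1 (mod 41), x ≡ 12 (mod 73), x ≡ 1 (mod 7) ⇒ x ≡ 7750 (mod 20951).

7750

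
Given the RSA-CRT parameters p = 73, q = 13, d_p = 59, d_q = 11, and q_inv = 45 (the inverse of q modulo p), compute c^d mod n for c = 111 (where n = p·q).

54

m₁ = c^(d_p) mod p: c ≡ 38 (mod 73), and 38^59 mod 73 = 54.
m₂ = c^(d_q) mod q: c ≡ 7 (mod 13), and 7^11 mod 13 = 2.
h = q_inv·(m₁ − m₂) mod p = 45·(54 − 2) mod 73 = 4.
m = m₂ + h·q = 2 + 4·13 = 54.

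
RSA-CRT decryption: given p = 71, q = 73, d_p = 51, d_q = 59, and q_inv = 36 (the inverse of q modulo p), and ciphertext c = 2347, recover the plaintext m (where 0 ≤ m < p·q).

3417

m₁ = c^(d_p) mod p: c ≡ 4 (mod 71), and 4^51 mod 71 = 9.
m₂ = c^(d_q) mod q: c ≡ 11 (mod 73), and 11^59 mod 73 = 59.
h = q_inv·(m₁ − m₂) mod p = 36·(9 − 59) mod 71 = 46.
m = m₂ + h·q = 59 + 46·73 = 3417.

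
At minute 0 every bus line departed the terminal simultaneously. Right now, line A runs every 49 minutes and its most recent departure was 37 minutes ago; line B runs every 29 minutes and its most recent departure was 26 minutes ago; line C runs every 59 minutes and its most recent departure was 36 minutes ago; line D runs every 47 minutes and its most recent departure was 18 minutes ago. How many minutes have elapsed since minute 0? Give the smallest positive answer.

The moduli are pairwise coprime; N = 49·29·59·47 = 3940433.
N/49 = 80417; 80417 ≡ 8 (mod 49); 8·43 ≡ 1, so inverse 43.
N/29 = 135877; 135877 ≡ 12 (mod 29); 12·17 ≡ 1, so inverse 17.
N/59 = 66787; 66787 ≡ 58 (mod 59); 58·58 ≡ 1, so inverse 58.
N/47 = 83839; 83839 ≡ 38 (mod 47); 38·26 ≡ 1, so inverse 26.
t ≡ 37·80417·43 + 26·135877·17 + 36·66787·58 + 18·83839·26 = 366688989.
366688989 mod 3940433 = 228720.

228720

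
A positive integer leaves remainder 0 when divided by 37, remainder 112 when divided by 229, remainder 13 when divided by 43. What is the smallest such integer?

The moduli are pairwise coprime; M = 37·229·43 = 364339.
M/37 = 9847; 9847 ≡ 5 (mod 37); 5·15 ≡ 1, so inverse 15.
M/229 = 1591; 1591 ≡ 217 (mod 229); 217·19 ≡ 1, so inverse 19.
M/43 = 8473; 8473 ≡ 2 (mod 43); 2·22 ≡ 1, so inverse 22.
N ≡ 0·9847·15 + 112·1591·19 + 13·8473·22 = 5808926.
5808926 mod 364339 = 343841.

343841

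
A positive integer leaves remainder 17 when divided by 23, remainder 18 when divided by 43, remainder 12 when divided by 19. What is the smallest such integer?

11241

The moduli are pairwise coprime; M = 23·43·19 = 18791.
M/23 = 817; 817 ≡ 12 (mod 23); 12·2 ≡ 1, so inverse 2.
M/43 = 437; 437 ≡ 7 (mod 43); 7·37 ≡ 1, so inverse 37.
M/19 = 989; 989 ≡ 1 (mod 19), inverse 1.
N ≡ 17·817·2 + 18·437·37 + 12·989·1 = 330688.
330688 mod 18791 = 11241.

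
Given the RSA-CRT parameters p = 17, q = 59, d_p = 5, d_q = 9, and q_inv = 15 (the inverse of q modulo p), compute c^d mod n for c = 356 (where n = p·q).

m₁ = c^(d_p) mod p: c ≡ 16 (mod 17), and 16^5 mod 17 = 16.
m₂ = c^(d_q) mod q: c ≡ 2 (mod 59), and 2^9 mod 59 = 40.
h = q_inv·(m₁ − m₂) mod p = 15·(16 − 40) mod 17 = 14.
m = m₂ + h·q = 40 + 14·59 = 866.

866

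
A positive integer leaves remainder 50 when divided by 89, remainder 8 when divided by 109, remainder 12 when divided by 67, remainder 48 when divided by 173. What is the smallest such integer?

The moduli are pairwise coprime; M = 89·109·67·173 = 112444291.
M/89 = 1263419; 1263419 ≡ 64 (mod 89); 64·32 ≡ 1, so inverse 32.
M/109 = 1031599; 1031599 ≡ 23 (mod 109); 23·19 ≡ 1, so inverse 19.
M/67 = 1678273; 1678273 ≡ 57 (mod 67); 57·20 ≡ 1, so inverse 20.
M/173 = 649967; 649967 ≡ 6 (mod 173); 6·29 ≡ 1, so inverse 29.
N ≡ 50·1263419·32 + 8·1031599·19 + 12·1678273·20 + 48·649967·29 = 3485813032.
3485813032 mod 112444291 = 40011.

40011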